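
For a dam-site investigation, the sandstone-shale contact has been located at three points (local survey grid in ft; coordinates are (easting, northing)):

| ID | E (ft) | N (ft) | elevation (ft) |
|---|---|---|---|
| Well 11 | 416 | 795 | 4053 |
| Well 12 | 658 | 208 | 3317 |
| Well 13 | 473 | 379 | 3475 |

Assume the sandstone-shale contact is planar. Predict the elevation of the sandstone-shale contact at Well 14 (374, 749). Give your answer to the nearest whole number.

Let the plane be z = a·E + b·N + c.
Well 12−Well 11: 242a − 587b = −736;  Well 13−Well 11: 57a − 416b = −578.
Solving gives a = 0.49261, b = 1.45692.
Then c = 4053 − a·416 − b·795 = 2689.82.
At (374, 749): z = 184.2 + 1091.2 + 2689.82 = 3965.3 ft.

3965 ft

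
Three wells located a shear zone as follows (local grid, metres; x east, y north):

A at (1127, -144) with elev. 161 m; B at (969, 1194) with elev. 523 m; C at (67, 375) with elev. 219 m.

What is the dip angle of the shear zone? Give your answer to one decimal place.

Let the plane be z = a·x + b·y + c.
B−A: −158a + 1338b = 362;  C−A: −1060a + 519b = 58.
Solving gives a = 0.08252, b = 0.28030.
Gradient magnitude |∇z| = √(a² + b²) = √(0.00681 + 0.07857) = 0.29219.
True dip = arctan(0.29219) = 16.3°, dipping toward SSW (azimuth ≈ 196°).

16.3°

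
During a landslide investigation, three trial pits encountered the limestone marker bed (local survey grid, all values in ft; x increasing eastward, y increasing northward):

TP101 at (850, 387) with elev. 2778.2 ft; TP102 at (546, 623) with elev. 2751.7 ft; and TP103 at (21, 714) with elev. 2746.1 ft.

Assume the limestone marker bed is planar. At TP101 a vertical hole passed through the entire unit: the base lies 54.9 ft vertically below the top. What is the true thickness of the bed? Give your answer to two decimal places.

Let the plane be z = a·x + b·y + c.
TP102−TP101: −304a + 236b = −26.5;  TP103−TP101: −829a + 327b = −32.1.
Solving gives a = −0.01133, b = −0.12688.
|∇z| = √(a²+b²) = 0.12738, so dip δ = arctan(0.12738) = 7.26°.
True thickness = vertical thickness × cos δ = 54.9 × cos 7.26° = 54.46 ft.

54.46 ft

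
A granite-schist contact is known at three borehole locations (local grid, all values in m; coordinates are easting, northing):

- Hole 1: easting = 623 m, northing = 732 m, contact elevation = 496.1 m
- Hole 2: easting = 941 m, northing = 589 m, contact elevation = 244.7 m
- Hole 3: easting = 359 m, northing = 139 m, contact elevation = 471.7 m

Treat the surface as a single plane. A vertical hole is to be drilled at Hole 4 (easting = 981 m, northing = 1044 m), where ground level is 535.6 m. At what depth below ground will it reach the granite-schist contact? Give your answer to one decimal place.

Let the plane be z = a·easting + b·northing + c.
Hole 2−Hole 1: 318a − 143b = −251.4;  Hole 3−Hole 1: −264a − 593b = −24.4.
Solving gives a = −0.643280, b = 0.327531.
Then c = 496.1 − a·623 − b·732 = 657.11.
At (981, 1044): z_contact = −631.06 + 341.94 + 657.11 = 368.00 m.
Depth below ground = 535.6 − 368.00 = 167.6 m.

167.6 m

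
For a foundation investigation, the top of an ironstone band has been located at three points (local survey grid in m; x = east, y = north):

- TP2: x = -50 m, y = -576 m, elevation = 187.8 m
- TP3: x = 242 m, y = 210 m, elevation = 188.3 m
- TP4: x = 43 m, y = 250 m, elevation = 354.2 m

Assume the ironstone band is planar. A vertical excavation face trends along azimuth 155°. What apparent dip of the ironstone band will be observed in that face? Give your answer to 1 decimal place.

Two edge vectors: TP2→TP3 = (292, 786, 0.5), TP2→TP4 = (93, 826, 166.4).
Normal n = (TP2→TP3) × (TP2→TP4) = (130377.4, -48542.3, 168094).
So ∂z/∂x = −n_x/n_z = −0.77562 and ∂z/∂y = −n_y/n_z = 0.28878.
Unit vector along 155° is (sin 155°, cos 155°) = (0.4226, -0.9063).
Slope in that direction = a·(0.4226) + b·(-0.9063) = −0.58952.
Apparent dip = arctan|0.58952| = 30.5° (true dip is 39.6°, so apparent ≤ true as expected).

30.5°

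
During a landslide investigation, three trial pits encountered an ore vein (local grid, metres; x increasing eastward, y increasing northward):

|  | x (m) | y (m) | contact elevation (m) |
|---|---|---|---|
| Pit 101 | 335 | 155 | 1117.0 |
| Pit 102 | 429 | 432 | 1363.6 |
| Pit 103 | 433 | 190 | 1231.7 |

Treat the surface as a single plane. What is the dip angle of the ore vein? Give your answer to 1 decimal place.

48.3°

Let the plane be z = a·x + b·y + c.
Pit 102−Pit 101: 94a + 277b = 246.6;  Pit 103−Pit 101: 98a + 35b = 114.7.
Solving gives a = 0.97002, b = 0.56107.
Gradient magnitude |∇z| = √(a² + b²) = √(0.94095 + 0.31480) = 1.12060.
True dip = arctan(1.12060) = 48.3°, dipping toward WSW (azimuth ≈ 240°).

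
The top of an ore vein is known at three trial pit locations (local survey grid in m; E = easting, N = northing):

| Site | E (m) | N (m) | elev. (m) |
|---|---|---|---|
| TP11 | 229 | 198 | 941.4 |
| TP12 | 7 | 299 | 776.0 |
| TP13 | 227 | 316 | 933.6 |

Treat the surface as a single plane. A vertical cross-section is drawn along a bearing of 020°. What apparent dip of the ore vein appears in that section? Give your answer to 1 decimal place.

11.1°

Let the plane be z = a·E + b·N + c.
TP12−TP11: −222a + 101b = −165.4;  TP13−TP11: −2a + 118b = −7.8.
Solving gives a = 0.72053, b = −0.05389.
Unit vector along 020° is (sin 20°, cos 20°) = (0.3420, 0.9397).
Slope in that direction = a·(0.3420) + b·(0.9397) = 0.19580.
Apparent dip = arctan|0.19580| = 11.1° (true dip is 35.8°, so apparent ≤ true as expected).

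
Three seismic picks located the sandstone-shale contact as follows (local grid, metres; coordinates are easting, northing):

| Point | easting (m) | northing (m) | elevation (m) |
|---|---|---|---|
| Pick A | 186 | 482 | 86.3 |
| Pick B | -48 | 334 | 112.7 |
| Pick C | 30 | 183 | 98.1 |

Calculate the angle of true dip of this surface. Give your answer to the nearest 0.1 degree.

7.6°

Let the plane be z = a·easting + b·northing + c.
Pick B−Pick A: −234a − 148b = 26.4;  Pick C−Pick A: −156a − 299b = 11.8.
Solving gives a = −0.13113, b = 0.02895.
Gradient magnitude |∇z| = √(a² + b²) = √(0.01720 + 0.00084) = 0.13429.
True dip = arctan(0.13429) = 7.6°, dipping toward ESE (azimuth ≈ 102°).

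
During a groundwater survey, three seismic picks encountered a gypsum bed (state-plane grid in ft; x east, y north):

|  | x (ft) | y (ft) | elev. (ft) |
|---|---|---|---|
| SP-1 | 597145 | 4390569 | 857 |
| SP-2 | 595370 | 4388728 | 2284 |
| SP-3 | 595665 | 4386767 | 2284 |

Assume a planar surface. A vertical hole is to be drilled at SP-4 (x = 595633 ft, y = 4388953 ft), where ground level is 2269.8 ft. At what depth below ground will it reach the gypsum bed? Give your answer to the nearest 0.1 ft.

192.2 ft

Let the plane be z = a·x + b·y + c.
SP-2−SP-1: −1775a − 1841b = 1427;  SP-3−SP-1: −1480a − 3802b = 1427.
Solving gives a = −0.695436731, b = −0.104616948.
Then c = 857 − a·597145 − b·4390569 = 875461.50.
At (595633, 4388953): z_contact = −414225.07 − 459158.87 + 875461.50 = 2077.56 ft.
Depth below ground = 2269.8 − 2077.56 = 192.2 ft.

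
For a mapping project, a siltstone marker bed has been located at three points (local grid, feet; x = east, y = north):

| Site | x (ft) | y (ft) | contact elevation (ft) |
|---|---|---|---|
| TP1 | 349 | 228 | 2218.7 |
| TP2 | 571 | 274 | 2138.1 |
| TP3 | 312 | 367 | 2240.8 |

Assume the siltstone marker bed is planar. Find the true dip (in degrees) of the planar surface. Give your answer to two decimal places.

20.80°

Let the plane be z = a·x + b·y + c.
TP2−TP1: 222a + 46b = −80.6;  TP3−TP1: −37a + 139b = 22.1.
Solving gives a = −0.37531, b = 0.05909.
Gradient magnitude |∇z| = √(a² + b²) = √(0.14086 + 0.00349) = 0.37993.
True dip = arctan(0.37993) = 20.80°, dipping toward E (azimuth ≈ 099°).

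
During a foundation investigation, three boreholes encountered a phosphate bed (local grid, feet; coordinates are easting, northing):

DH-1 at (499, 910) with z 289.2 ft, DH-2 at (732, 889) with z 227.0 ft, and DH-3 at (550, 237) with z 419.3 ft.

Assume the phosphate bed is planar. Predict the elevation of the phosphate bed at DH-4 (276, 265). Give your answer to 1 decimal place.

491.7 ft

Let the plane be z = a·easting + b·northing + c.
DH-2−DH-1: 233a − 21b = −62.2;  DH-3−DH-1: 51a − 673b = 130.1.
Solving gives a = −0.28633, b = −0.21501.
Then c = 289.2 − a·499 − b·910 = 627.74.
At (276, 265): z = −79.0 − 57.0 + 627.74 = 491.7 ft.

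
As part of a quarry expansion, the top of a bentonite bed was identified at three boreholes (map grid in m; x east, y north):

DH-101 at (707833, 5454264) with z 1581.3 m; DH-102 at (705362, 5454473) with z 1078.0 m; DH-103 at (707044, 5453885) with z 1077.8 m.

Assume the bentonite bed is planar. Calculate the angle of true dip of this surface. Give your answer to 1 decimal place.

39.2°

Let the plane be z = a·x + b·y + c.
DH-102−DH-101: −2471a + 209b = −503.3;  DH-103−DH-101: −789a − 379b = −503.5.
Solving gives a = 0.26873, b = 0.76905.
Gradient magnitude |∇z| = √(a² + b²) = √(0.07222 + 0.59145) = 0.81465.
True dip = arctan(0.81465) = 39.2°, dipping toward SSW (azimuth ≈ 199°).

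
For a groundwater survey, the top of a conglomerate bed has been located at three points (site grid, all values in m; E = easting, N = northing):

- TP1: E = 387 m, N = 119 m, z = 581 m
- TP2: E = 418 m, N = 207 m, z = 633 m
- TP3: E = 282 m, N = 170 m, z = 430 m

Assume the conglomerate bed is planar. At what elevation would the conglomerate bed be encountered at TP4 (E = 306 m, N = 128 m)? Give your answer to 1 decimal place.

Let the plane be z = a·E + b·N + c.
TP2−TP1: 31a + 88b = 52;  TP3−TP1: −105a + 51b = −151.
Solving gives a = 1.47306, b = 0.07199.
Then c = 581 − a·387 − b·119 = 2.36.
At (306, 128): z = 450.8 + 9.2 + 2.36 = 462.3 m.

462.3 m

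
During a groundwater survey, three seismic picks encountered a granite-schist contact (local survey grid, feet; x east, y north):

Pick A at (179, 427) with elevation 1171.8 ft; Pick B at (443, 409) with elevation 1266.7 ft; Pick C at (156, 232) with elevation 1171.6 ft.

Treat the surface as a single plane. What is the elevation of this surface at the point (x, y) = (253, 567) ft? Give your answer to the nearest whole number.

Two edge vectors: Pick A→Pick B = (264, -18, 94.9), Pick A→Pick C = (-23, -195, -0.2).
Normal n = (Pick A→Pick B) × (Pick A→Pick C) = (18509.1, -2129.9, -51894).
So ∂z/∂x = −n_x/n_z = 0.35667 and ∂z/∂y = −n_y/n_z = −0.04104.
Intercept c from Pick A: 1171.8 − 63.84 + 17.53 = 1125.48.
At (253, 567): z = 90.2 − 23.3 + 1125.48 = 1192.4 ft.

1192 ft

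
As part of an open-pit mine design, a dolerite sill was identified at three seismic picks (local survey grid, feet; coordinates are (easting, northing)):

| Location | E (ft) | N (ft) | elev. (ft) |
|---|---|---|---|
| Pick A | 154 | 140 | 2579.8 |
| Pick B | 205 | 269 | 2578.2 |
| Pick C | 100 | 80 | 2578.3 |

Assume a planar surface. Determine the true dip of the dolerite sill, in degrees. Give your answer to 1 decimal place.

4.9°

Let the plane be z = a·E + b·N + c.
Pick B−Pick A: 51a + 129b = −1.6;  Pick C−Pick A: −54a − 60b = −1.5.
Solving gives a = 0.07412, b = −0.04171.
Gradient magnitude |∇z| = √(a² + b²) = √(0.00549 + 0.00174) = 0.08504.
True dip = arctan(0.08504) = 4.9°, dipping toward WNW (azimuth ≈ 299°).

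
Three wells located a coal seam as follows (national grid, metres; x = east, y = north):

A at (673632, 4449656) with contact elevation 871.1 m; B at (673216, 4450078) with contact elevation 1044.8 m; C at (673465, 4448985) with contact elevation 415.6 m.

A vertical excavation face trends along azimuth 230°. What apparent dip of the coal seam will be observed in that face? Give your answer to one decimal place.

29.6°

Let the plane be z = a·x + b·y + c.
B−A: −416a + 422b = 173.7;  C−A: −167a − 671b = −455.5.
Solving gives a = 0.21644, b = 0.62497.
Unit vector along 230° is (sin 230°, cos 230°) = (-0.7660, -0.6428).
Slope in that direction = a·(-0.7660) + b·(-0.6428) = −0.56752.
Apparent dip = arctan|0.56752| = 29.6° (true dip is 33.5°, so apparent ≤ true as expected).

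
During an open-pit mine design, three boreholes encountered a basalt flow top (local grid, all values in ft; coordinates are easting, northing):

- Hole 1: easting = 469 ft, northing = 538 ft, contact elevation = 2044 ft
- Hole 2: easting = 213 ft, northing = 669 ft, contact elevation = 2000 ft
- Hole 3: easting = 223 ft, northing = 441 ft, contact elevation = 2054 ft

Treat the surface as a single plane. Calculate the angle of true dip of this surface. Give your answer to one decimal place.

13.5°

Let the plane be z = a·easting + b·northing + c.
Hole 2−Hole 1: −256a + 131b = −44;  Hole 3−Hole 1: −246a − 97b = 10.
Solving gives a = 0.05184, b = −0.23457.
Gradient magnitude |∇z| = √(a² + b²) = √(0.00269 + 0.05502) = 0.24023.
True dip = arctan(0.24023) = 13.5°, dipping toward NNW (azimuth ≈ 348°).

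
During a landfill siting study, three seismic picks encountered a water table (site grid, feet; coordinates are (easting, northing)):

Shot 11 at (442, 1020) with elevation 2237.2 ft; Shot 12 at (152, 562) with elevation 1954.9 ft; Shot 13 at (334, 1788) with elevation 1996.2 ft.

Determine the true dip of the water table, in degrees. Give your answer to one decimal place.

50.4°

Two edge vectors: Shot 11→Shot 12 = (-290, -458, -282.3), Shot 11→Shot 13 = (-108, 768, -241).
Normal n = (Shot 11→Shot 12) × (Shot 11→Shot 13) = (327184.4, -39401.6, -272184).
So ∂z/∂E = −n_x/n_z = 1.20207 and ∂z/∂N = −n_y/n_z = −0.14476.
Gradient magnitude |∇z| = √(a² + b²) = √(1.44497 + 0.02096) = 1.21076.
True dip = arctan(1.21076) = 50.4°, dipping toward W (azimuth ≈ 277°).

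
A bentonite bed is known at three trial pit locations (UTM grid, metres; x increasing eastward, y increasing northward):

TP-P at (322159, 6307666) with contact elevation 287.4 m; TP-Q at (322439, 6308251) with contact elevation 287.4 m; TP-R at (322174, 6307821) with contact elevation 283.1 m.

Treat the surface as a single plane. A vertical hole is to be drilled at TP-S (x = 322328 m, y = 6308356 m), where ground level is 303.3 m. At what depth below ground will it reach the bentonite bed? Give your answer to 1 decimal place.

27.6 m

Two edge vectors: TP-P→TP-Q = (280, 585, 0), TP-P→TP-R = (15, 155, -4.3).
Normal n = (TP-P→TP-Q) × (TP-P→TP-R) = (-2515.5, 1204, 34625).
So ∂z/∂x = −n_x/n_z = 0.072649819 and ∂z/∂y = −n_y/n_z = −0.034772563.
Intercept c from TP-P: 287.4 − 23404.79 + 219333.71 = 196216.32.
At (322328, 6308356): z_contact = 23417.07 − 219357.71 + 196216.32 = 275.68 m.
Depth below ground = 303.3 − 275.68 = 27.6 m.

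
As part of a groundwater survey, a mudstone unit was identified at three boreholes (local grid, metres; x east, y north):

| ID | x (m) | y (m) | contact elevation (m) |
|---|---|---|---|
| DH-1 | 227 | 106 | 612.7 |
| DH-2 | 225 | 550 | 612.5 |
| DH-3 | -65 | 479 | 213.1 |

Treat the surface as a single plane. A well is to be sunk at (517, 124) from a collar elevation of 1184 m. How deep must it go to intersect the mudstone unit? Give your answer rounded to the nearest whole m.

172 m

Let the plane be z = a·x + b·y + c.
DH-2−DH-1: −2a + 444b = −0.2;  DH-3−DH-1: −292a + 373b = −399.6.
Solving gives a = 1.37583, b = 0.00575.
Then c = 612.7 − a·227 − b·106 = 299.78.
At (517, 124): z_contact = 711.3 + 0.7 + 299.78 = 1011.8 m.
Depth below ground = 1184 − 1011.8 = 172 m.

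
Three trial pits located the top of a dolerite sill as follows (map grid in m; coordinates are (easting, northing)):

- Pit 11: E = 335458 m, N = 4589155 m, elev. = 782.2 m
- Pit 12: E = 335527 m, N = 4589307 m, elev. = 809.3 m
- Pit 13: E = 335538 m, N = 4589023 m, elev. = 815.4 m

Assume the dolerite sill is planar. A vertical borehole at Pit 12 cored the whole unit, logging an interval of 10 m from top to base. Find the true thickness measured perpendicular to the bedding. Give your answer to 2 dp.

9.27 m

Two edge vectors: Pit 11→Pit 12 = (69, 152, 27.1), Pit 11→Pit 13 = (80, -132, 33.2).
Normal n = (Pit 11→Pit 12) × (Pit 11→Pit 13) = (8623.6, -122.8, -21268).
So ∂z/∂E = −n_x/n_z = 0.40547 and ∂z/∂N = −n_y/n_z = −0.00577.
|∇z| = √(a²+b²) = 0.40551, so dip δ = arctan(0.40551) = 22.07°.
True thickness = vertical thickness × cos δ = 10 × cos 22.07° = 9.27 m.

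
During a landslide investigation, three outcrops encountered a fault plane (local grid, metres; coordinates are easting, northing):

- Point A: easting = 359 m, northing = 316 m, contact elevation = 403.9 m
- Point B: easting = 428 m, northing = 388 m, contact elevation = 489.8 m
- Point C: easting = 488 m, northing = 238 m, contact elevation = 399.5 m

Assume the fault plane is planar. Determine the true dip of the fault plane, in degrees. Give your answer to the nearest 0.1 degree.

41.7°

Two edge vectors: Point A→Point B = (69, 72, 85.9), Point A→Point C = (129, -78, -4.4).
Normal n = (Point A→Point B) × (Point A→Point C) = (6383.4, 11384.7, -14670).
So ∂z/∂easting = −n_x/n_z = 0.43513 and ∂z/∂northing = −n_y/n_z = 0.77605.
Gradient magnitude |∇z| = √(a² + b²) = √(0.18934 + 0.60226) = 0.88972.
True dip = arctan(0.88972) = 41.7°, dipping toward SSW (azimuth ≈ 209°).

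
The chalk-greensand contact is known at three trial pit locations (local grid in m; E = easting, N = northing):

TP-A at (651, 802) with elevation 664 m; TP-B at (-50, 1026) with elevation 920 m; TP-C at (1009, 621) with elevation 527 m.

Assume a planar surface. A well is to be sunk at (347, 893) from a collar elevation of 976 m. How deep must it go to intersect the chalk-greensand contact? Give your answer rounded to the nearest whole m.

Let the plane be z = a·E + b·N + c.
TP-B−TP-A: −701a + 224b = 256;  TP-C−TP-A: 358a − 181b = −137.
Solving gives a = −0.33515, b = 0.09401.
Then c = 664 − a·651 − b·802 = 806.79.
At (347, 893): z_contact = −116.3 + 83.9 + 806.79 = 774.4 m.
Depth below ground = 976 − 774.4 = 202 m.

202 m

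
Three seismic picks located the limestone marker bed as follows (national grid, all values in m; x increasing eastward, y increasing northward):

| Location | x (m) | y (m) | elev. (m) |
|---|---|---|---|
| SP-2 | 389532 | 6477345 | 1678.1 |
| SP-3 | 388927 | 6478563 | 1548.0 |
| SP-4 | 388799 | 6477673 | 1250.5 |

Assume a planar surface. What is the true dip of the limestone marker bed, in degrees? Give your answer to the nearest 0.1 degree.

36.0°

Let the plane be z = a·x + b·y + c.
SP-3−SP-2: −605a + 1218b = −130.1;  SP-4−SP-2: −733a + 328b = −427.6.
Solving gives a = 0.68862, b = 0.23523.
Gradient magnitude |∇z| = √(a² + b²) = √(0.47419 + 0.05533) = 0.72769.
True dip = arctan(0.72769) = 36.0°, dipping toward WSW (azimuth ≈ 251°).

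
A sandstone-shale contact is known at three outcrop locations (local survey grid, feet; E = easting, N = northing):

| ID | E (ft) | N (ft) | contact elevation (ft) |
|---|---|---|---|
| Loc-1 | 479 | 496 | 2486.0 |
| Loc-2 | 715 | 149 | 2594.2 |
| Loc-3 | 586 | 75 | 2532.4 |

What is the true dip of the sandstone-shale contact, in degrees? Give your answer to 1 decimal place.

25.3°

Let the plane be z = a·E + b·N + c.
Loc-2−Loc-1: 236a − 347b = 108.2;  Loc-3−Loc-1: 107a − 421b = 46.4.
Solving gives a = 0.47329, b = 0.01008.
Gradient magnitude |∇z| = √(a² + b²) = √(0.22400 + 0.00010) = 0.47340.
True dip = arctan(0.47340) = 25.3°, dipping toward W (azimuth ≈ 269°).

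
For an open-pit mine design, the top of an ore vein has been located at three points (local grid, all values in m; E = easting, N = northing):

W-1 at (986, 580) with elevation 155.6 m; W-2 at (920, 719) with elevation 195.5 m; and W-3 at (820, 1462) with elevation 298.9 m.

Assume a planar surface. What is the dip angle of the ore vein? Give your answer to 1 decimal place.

23.8°

Let the plane be z = a·E + b·N + c.
W-2−W-1: −66a + 139b = 39.9;  W-3−W-1: −166a + 882b = 143.3.
Solving gives a = −0.43466, b = 0.08066.
Gradient magnitude |∇z| = √(a² + b²) = √(0.18893 + 0.00651) = 0.44208.
True dip = arctan(0.44208) = 23.8°, dipping toward E (azimuth ≈ 101°).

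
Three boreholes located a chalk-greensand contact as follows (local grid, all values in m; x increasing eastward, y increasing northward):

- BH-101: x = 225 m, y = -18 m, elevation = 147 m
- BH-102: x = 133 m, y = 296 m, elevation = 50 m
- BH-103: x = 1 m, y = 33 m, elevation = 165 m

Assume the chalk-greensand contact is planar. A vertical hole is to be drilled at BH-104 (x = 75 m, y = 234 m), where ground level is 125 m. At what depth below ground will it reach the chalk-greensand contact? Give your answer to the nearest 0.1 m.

43.5 m

Two edge vectors: BH-101→BH-102 = (-92, 314, -97), BH-101→BH-103 = (-224, 51, 18).
Normal n = (BH-101→BH-102) × (BH-101→BH-103) = (10599, 23384, 65644).
So ∂z/∂x = −n_x/n_z = −0.16146 and ∂z/∂y = −n_y/n_z = −0.35622.
Intercept c from BH-101: 147 + 36.33 − 6.41 = 176.92.
At (75, 234): z_contact = −12.11 − 83.36 + 176.92 = 81.45 m.
Depth below ground = 125 − 81.45 = 43.5 m.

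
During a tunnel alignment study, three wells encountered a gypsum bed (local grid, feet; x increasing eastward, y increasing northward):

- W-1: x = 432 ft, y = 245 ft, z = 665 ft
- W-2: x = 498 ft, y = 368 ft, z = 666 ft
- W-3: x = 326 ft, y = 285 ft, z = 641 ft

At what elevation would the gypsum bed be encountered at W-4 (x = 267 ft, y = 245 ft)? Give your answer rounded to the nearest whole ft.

634 ft

Let the plane be z = a·x + b·y + c.
W-2−W-1: 66a + 123b = 1;  W-3−W-1: −106a + 40b = −24.
Solving gives a = 0.19084, b = −0.09427.
Then c = 665 − a·432 − b·245 = 605.65.
At (267, 245): z = 51.0 − 23.1 + 605.65 = 633.5 ft.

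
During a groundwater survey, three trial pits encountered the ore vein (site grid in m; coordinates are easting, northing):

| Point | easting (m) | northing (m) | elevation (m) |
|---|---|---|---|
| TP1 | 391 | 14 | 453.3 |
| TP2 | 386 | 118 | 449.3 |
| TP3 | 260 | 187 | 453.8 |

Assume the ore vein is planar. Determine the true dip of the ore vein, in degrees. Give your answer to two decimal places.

Two edge vectors: TP1→TP2 = (-5, 104, -4), TP1→TP3 = (-131, 173, 0.5).
Normal n = (TP1→TP2) × (TP1→TP3) = (744, 526.5, 12759).
So ∂z/∂easting = −n_x/n_z = −0.05831 and ∂z/∂northing = −n_y/n_z = −0.04126.
Gradient magnitude |∇z| = √(a² + b²) = √(0.00340 + 0.00170) = 0.07144.
True dip = arctan(0.07144) = 4.09°, dipping toward NE (azimuth ≈ 055°).

4.09°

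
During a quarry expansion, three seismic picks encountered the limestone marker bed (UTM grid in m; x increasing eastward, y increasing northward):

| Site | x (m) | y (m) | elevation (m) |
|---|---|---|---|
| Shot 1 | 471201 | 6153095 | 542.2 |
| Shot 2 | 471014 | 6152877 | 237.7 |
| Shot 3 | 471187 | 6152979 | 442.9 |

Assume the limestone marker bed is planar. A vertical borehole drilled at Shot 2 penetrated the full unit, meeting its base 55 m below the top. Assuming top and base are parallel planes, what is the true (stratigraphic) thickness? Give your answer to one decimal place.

37.7 m

Two edge vectors: Shot 1→Shot 2 = (-187, -218, -304.5), Shot 1→Shot 3 = (-14, -116, -99.3).
Normal n = (Shot 1→Shot 2) × (Shot 1→Shot 3) = (-13674.6, -14306.1, 18640).
So ∂z/∂x = −n_x/n_z = 0.73362 and ∂z/∂y = −n_y/n_z = 0.76749.
|∇z| = √(a²+b²) = 1.06172, so dip δ = arctan(1.06172) = 46.71°.
True thickness = vertical thickness × cos δ = 55 × cos 46.71° = 37.7 m.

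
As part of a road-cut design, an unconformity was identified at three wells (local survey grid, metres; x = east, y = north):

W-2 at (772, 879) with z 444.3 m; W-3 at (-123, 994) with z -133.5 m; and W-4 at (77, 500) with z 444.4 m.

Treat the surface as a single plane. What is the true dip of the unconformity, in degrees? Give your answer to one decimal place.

47.5°

Let the plane be z = a·x + b·y + c.
W-3−W-2: −895a + 115b = −577.8;  W-4−W-2: −695a − 379b = 0.1.
Solving gives a = 0.52245, b = −0.95832.
Gradient magnitude |∇z| = √(a² + b²) = √(0.27295 + 0.91838) = 1.09148.
True dip = arctan(1.09148) = 47.5°, dipping toward NNW (azimuth ≈ 331°).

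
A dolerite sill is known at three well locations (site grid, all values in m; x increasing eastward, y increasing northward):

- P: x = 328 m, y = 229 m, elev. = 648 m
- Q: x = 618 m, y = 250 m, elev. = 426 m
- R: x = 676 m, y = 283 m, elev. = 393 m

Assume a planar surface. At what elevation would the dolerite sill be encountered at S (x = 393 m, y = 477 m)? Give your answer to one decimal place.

Two edge vectors: P→Q = (290, 21, -222), P→R = (348, 54, -255).
Normal n = (P→Q) × (P→R) = (6633, -3306, 8352).
So ∂z/∂x = −n_x/n_z = −0.79418 and ∂z/∂y = −n_y/n_z = 0.39583.
Intercept c from P: 648 + 260.49 − 90.65 = 817.85.
At (393, 477): z = −312.1 + 188.8 + 817.85 = 694.5 m.

694.5 m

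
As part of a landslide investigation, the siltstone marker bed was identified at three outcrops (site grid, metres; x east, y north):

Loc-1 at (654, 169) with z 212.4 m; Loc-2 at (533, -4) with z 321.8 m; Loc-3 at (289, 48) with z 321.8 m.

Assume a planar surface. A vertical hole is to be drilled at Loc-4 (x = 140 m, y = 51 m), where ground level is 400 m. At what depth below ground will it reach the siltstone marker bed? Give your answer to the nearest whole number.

Let the plane be z = a·x + b·y + c.
Loc-2−Loc-1: −121a − 173b = 109.4;  Loc-3−Loc-1: −365a − 121b = 109.4.
Solving gives a = −0.11729, b = −0.55034.
Then c = 212.4 − a·654 − b·169 = 382.11.
At (140, 51): z_contact = −16.4 − 28.1 + 382.11 = 337.6 m.
Depth below ground = 400 − 337.6 = 62 m.

62 m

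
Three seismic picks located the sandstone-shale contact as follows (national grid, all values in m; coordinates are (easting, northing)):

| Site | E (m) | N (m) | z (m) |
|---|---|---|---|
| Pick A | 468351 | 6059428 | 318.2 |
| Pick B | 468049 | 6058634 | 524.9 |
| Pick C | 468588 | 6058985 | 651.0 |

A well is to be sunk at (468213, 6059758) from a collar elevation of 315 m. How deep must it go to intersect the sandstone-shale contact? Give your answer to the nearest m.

Let the plane be z = a·E + b·N + c.
Pick B−Pick A: −302a − 794b = 206.7;  Pick C−Pick A: 237a − 443b = 332.8.
Solving gives a = 0.53631804, b = −0.46431744.
Then c = 318.2 − a·468351 − b·6059428 = 2562631.20.
At (468213, 6059758): z_contact = 251111.1 − 2813651.3 + 2562631.20 = 91.0 m.
Depth below ground = 315 − 91.0 = 224 m.

224 m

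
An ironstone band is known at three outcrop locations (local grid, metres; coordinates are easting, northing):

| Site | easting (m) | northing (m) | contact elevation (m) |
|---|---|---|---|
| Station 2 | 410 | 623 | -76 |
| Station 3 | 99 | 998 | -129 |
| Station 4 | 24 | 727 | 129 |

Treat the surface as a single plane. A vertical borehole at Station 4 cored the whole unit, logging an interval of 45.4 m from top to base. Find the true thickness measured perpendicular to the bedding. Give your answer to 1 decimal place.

Let the plane be z = a·easting + b·northing + c.
Station 3−Station 2: −311a + 375b = −53;  Station 4−Station 2: −386a + 104b = 205.
Solving gives a = −0.73294, b = −0.74919.
|∇z| = √(a²+b²) = 1.04809, so dip δ = arctan(1.04809) = 46.34°.
True thickness = vertical thickness × cos δ = 45.4 × cos 46.34° = 31.3 m.

31.3 m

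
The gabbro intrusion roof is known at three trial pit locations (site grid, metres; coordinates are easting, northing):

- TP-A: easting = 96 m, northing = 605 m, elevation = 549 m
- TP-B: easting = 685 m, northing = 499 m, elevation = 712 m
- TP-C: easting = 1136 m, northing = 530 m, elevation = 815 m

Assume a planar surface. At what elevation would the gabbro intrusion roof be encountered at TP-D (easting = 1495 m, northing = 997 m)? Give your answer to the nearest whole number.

811 m

Let the plane be z = a·easting + b·northing + c.
TP-B−TP-A: 589a − 106b = 163;  TP-C−TP-A: 1040a − 75b = 266.
Solving gives a = 0.24175, b = −0.19444.
Then c = 549 − a·96 − b·605 = 643.43.
At (1495, 997): z = 361.4 − 193.9 + 643.43 = 811.0 m.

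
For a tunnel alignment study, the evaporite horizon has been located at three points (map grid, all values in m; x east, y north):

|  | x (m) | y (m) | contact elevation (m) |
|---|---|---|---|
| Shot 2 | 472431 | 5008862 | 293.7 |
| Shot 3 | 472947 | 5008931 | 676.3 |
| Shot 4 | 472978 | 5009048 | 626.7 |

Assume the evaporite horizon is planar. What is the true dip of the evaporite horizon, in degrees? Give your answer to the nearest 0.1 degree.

46.3°

Two edge vectors: Shot 2→Shot 3 = (516, 69, 382.6), Shot 2→Shot 4 = (547, 186, 333).
Normal n = (Shot 2→Shot 3) × (Shot 2→Shot 4) = (-48186.6, 37454.2, 58233).
So ∂z/∂x = −n_x/n_z = 0.82748 and ∂z/∂y = −n_y/n_z = −0.64318.
Gradient magnitude |∇z| = √(a² + b²) = √(0.68472 + 0.41368) = 1.04805.
True dip = arctan(1.04805) = 46.3°, dipping toward NW (azimuth ≈ 308°).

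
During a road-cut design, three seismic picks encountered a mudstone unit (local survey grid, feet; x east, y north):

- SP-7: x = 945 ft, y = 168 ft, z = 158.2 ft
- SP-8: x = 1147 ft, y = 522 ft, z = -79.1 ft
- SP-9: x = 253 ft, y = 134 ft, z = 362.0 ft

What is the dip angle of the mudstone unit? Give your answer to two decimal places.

Let the plane be z = a·x + b·y + c.
SP-8−SP-7: 202a + 354b = −237.3;  SP-9−SP-7: −692a − 34b = 203.8.
Solving gives a = −0.26912, b = −0.51677.
Gradient magnitude |∇z| = √(a² + b²) = √(0.07242 + 0.26706) = 0.58265.
True dip = arctan(0.58265) = 30.23°, dipping toward NNE (azimuth ≈ 028°).

30.23°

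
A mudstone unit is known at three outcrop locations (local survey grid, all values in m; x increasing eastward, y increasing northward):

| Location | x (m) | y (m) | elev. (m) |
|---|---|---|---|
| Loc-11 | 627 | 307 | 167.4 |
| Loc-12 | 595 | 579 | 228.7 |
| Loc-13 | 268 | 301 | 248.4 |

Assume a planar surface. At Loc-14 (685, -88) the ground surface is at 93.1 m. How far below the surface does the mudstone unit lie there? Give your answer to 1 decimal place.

17.4 m

Let the plane be z = a·x + b·y + c.
Loc-12−Loc-11: −32a + 272b = 61.3;  Loc-13−Loc-11: −359a − 6b = 81.
Solving gives a = −0.22894, b = 0.19843.
Then c = 167.4 − a·627 − b·307 = 250.03.
At (685, -88): z_contact = −156.83 − 17.46 + 250.03 = 75.74 m.
Depth below ground = 93.1 − 75.74 = 17.4 m.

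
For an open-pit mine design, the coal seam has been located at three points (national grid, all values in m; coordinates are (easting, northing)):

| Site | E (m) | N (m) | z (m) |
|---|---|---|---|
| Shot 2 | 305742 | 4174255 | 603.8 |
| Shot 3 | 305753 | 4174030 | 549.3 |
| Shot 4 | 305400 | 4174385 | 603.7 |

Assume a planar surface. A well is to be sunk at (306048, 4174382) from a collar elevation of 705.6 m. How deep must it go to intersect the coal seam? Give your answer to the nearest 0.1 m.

41.7 m

Let the plane be z = a·E + b·N + c.
Shot 3−Shot 2: 11a − 225b = −54.5;  Shot 4−Shot 2: −342a + 130b = −0.1.
Solving gives a = 0.094114142, b = 0.246823358.
Then c = 603.8 − a·305742 − b·4174255 = −1058474.48.
At (306048, 4174382): z_contact = 28803.44 + 1030334.98 − 1058474.48 = 663.95 m.
Depth below ground = 705.6 − 663.95 = 41.7 m.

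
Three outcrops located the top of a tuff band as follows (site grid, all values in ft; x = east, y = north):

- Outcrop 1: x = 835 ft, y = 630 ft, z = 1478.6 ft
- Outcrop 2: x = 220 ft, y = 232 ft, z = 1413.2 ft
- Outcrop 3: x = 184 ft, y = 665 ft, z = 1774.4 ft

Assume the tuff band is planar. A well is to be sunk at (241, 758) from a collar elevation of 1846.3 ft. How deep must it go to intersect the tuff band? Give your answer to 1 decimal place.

Let the plane be z = a·x + b·y + c.
Outcrop 2−Outcrop 1: −615a − 398b = −65.4;  Outcrop 3−Outcrop 1: −651a + 35b = 295.8.
Solving gives a = −0.41137, b = 0.79998.
Then c = 1478.6 − a·835 − b·630 = 1318.11.
At (241, 758): z_contact = −99.14 + 606.38 + 1318.11 = 1825.35 ft.
Depth below ground = 1846.3 − 1825.35 = 20.9 ft.

20.9 ft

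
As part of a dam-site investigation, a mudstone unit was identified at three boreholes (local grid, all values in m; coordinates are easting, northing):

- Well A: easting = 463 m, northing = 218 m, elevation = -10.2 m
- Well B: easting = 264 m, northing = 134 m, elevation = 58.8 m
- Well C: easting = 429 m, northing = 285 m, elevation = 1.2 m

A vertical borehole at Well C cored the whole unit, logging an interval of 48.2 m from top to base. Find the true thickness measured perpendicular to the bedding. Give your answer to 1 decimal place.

Two edge vectors: Well A→Well B = (-199, -84, 69), Well A→Well C = (-34, 67, 11.4).
Normal n = (Well A→Well B) × (Well A→Well C) = (-5580.6, -77.4, -16189).
So ∂z/∂easting = −n_x/n_z = −0.34472 and ∂z/∂northing = −n_y/n_z = −0.00478.
|∇z| = √(a²+b²) = 0.34475, so dip δ = arctan(0.34475) = 19.02°.
True thickness = vertical thickness × cos δ = 48.2 × cos 19.02° = 45.6 m.

45.6 m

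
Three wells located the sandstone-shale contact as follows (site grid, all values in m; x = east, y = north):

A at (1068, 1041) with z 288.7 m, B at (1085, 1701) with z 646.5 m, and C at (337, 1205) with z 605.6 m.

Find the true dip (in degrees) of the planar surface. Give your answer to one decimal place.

32.3°

Let the plane be z = a·x + b·y + c.
B−A: 17a + 660b = 357.8;  C−A: −731a + 164b = 316.9.
Solving gives a = −0.31010, b = 0.55011.
Gradient magnitude |∇z| = √(a² + b²) = √(0.09616 + 0.30262) = 0.63149.
True dip = arctan(0.63149) = 32.3°, dipping toward SSE (azimuth ≈ 151°).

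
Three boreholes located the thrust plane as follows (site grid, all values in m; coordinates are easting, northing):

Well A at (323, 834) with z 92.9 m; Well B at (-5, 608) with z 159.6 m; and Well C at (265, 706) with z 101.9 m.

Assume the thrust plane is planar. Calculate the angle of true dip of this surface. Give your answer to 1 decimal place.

12.8°

Let the plane be z = a·easting + b·northing + c.
Well B−Well A: −328a − 226b = 66.7;  Well C−Well A: −58a − 128b = 9.
Solving gives a = −0.22523, b = 0.03174.
Gradient magnitude |∇z| = √(a² + b²) = √(0.05073 + 0.00101) = 0.22745.
True dip = arctan(0.22745) = 12.8°, dipping toward E (azimuth ≈ 098°).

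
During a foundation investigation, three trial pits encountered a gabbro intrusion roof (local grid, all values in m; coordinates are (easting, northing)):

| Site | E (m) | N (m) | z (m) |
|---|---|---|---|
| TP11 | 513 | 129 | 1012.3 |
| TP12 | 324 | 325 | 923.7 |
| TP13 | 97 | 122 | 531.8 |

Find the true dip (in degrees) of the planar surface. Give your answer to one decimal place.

Two edge vectors: TP11→TP12 = (-189, 196, -88.6), TP11→TP13 = (-416, -7, -480.5).
Normal n = (TP11→TP12) × (TP11→TP13) = (-94798.2, -53956.9, 82859).
So ∂z/∂E = −n_x/n_z = 1.14409 and ∂z/∂N = −n_y/n_z = 0.65119.
Gradient magnitude |∇z| = √(a² + b²) = √(1.30894 + 0.42405) = 1.31643.
True dip = arctan(1.31643) = 52.8°, dipping toward WSW (azimuth ≈ 240°).

52.8°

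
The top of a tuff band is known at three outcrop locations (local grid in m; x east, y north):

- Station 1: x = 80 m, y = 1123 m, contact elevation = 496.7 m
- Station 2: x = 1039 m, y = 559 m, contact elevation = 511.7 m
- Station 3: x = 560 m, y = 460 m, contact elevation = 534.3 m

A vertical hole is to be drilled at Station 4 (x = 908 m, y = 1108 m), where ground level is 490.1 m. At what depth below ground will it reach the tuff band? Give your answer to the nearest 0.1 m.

17.8 m

Two edge vectors: Station 1→Station 2 = (959, -564, 15), Station 1→Station 3 = (480, -663, 37.6).
Normal n = (Station 1→Station 2) × (Station 1→Station 3) = (-11261.4, -28858.4, -365097).
So ∂z/∂x = −n_x/n_z = −0.030845 and ∂z/∂y = −n_y/n_z = −0.079043.
Intercept c from Station 1: 496.7 + 2.47 + 88.77 = 587.93.
At (908, 1108): z_contact = −28.01 − 87.58 + 587.93 = 472.35 m.
Depth below ground = 490.1 − 472.35 = 17.8 m.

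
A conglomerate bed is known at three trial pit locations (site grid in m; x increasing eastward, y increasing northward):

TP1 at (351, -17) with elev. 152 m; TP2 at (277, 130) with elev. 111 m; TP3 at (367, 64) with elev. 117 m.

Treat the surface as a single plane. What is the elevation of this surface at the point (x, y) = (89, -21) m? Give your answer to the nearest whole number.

211 m

Two edge vectors: TP1→TP2 = (-74, 147, -41), TP1→TP3 = (16, 81, -35).
Normal n = (TP1→TP2) × (TP1→TP3) = (-1824, -3246, -8346).
So ∂z/∂x = −n_x/n_z = −0.21855 and ∂z/∂y = −n_y/n_z = −0.38893.
Intercept c from TP1: 152 + 76.71 − 6.61 = 222.10.
At (89, -21): z = −19.5 + 8.2 + 222.10 = 210.8 m.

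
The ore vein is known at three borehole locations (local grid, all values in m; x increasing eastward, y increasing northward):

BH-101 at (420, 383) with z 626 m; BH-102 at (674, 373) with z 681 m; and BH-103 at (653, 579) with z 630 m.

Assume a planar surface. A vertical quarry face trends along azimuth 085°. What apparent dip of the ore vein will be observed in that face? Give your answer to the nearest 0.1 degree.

10.6°

Let the plane be z = a·x + b·y + c.
BH-102−BH-101: 254a − 10b = 55;  BH-103−BH-101: 233a + 196b = 4.
Solving gives a = 0.20762, b = −0.22641.
Unit vector along 085° is (sin 85°, cos 85°) = (0.9962, 0.0872).
Slope in that direction = a·(0.9962) + b·(0.0872) = 0.18710.
Apparent dip = arctan|0.18710| = 10.6° (true dip is 17.1°, so apparent ≤ true as expected).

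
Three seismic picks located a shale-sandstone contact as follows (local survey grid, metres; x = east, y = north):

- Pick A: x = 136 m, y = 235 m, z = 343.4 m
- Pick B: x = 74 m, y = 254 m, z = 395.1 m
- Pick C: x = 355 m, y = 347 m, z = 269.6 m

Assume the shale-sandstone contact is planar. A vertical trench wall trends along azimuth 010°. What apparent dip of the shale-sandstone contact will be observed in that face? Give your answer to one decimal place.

25.9°

Two edge vectors: Pick A→Pick B = (-62, 19, 51.7), Pick A→Pick C = (219, 112, -73.8).
Normal n = (Pick A→Pick B) × (Pick A→Pick C) = (-7192.6, 6746.7, -11105).
So ∂z/∂x = −n_x/n_z = −0.64769 and ∂z/∂y = −n_y/n_z = 0.60754.
Unit vector along 010° is (sin 10°, cos 10°) = (0.1736, 0.9848).
Slope in that direction = a·(0.1736) + b·(0.9848) = 0.48584.
Apparent dip = arctan|0.48584| = 25.9° (true dip is 41.6°, so apparent ≤ true as expected).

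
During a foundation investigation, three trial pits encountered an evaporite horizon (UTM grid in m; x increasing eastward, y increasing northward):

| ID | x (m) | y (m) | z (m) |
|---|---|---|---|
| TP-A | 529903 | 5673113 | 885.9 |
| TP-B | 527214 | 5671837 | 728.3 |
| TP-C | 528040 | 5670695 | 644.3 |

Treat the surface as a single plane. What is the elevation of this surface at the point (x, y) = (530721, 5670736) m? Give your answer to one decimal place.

Let the plane be z = a·x + b·y + c.
TP-B−TP-A: −2689a − 1276b = −157.6;  TP-C−TP-A: −1863a − 2418b = −241.6.
Solving gives a = 0.017648117, b = 0.086319916.
Then c = 885.9 − a·529903 − b·5673113 = −498168.53.
At (530721, 5670736): z = 9366.2 + 489497.5 − 498168.53 = 695.2 m.

695.2 m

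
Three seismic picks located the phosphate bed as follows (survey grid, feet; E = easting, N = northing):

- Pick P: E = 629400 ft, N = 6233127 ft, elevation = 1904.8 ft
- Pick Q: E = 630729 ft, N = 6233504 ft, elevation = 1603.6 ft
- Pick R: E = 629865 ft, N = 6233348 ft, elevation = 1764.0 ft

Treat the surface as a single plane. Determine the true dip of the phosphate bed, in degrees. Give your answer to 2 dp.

Two edge vectors: Pick P→Pick Q = (1329, 377, -301.2), Pick P→Pick R = (465, 221, -140.8).
Normal n = (Pick P→Pick Q) × (Pick P→Pick R) = (13483.6, 47065.2, 118404).
So ∂z/∂E = −n_x/n_z = −0.11388 and ∂z/∂N = −n_y/n_z = −0.39750.
Gradient magnitude |∇z| = √(a² + b²) = √(0.01297 + 0.15800) = 0.41349.
True dip = arctan(0.41349) = 22.46°, dipping toward NNE (azimuth ≈ 016°).

22.46°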